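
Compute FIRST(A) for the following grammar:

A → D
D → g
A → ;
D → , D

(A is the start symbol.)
{ ',', ';', 'g' }

To compute FIRST(A), examine every production with A on the left-hand side, reading each right-hand side left to right until a non-nullable symbol is reached.

FIRST sets of the other non-terminals involved (by the same procedure, iterated to a fixed point):
  FIRST(D) = { ',', 'g' }

From A → D:
  - D is a non-terminal: add FIRST(D) \ {ε} = { ',', 'g' }
    D is not nullable, so stop
From A → ;:
  - ';' is a terminal: add ';' and stop

Collecting: FIRST(A) = { ',', ';', 'g' }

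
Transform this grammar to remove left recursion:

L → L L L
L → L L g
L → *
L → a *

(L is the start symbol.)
L → * L'
L → a * L'
L' → L L L'
L' → L g L'
L' → ε

L is directly left-recursive. The standard transformation for
  A → A α₁ | ... | A α_m | β₁ | ... | β_n
is
  A  → β₁ A' | ... | β_n A'
  A' → α₁ A' | ... | α_m A' | ε

L → * becomes L → * L'
L → a * becomes L → a * L'
L → L L L becomes L' → L L L'
L → L L g becomes L' → L g L'
Add L' → ε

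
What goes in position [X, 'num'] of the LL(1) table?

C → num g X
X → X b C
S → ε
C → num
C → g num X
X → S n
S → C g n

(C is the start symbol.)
To find M[X, 'num'], we find productions for X where 'num' is in the predict set (PREDICT(N → α) = (FIRST(α) \ {ε}) ∪ (FOLLOW(N) if α ⇒* ε)).

Relevant sets:
  FIRST(X) = { 'g', 'n', 'num' }
  FIRST(S) = { 'g', 'num', ε }

X → X b C: PREDICT = { 'g', 'n', 'num' }
  'num' is in predict set, so this production goes in M[X, 'num']
X → S n: PREDICT = { 'g', 'n', 'num' }
  'num' is in predict set, so this production goes in M[X, 'num']

M[X, 'num'] = X → X b C, X → S n  (a multiply-defined cell — the grammar is not LL(1))

Answer: X → X b C, X → S n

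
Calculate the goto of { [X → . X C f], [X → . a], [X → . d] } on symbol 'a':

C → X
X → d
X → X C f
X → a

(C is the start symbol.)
{ [X → a .] }

GOTO(I, 'a') = CLOSURE({ [A → αX.β] : [A → α.Xβ] ∈ I, X = 'a' })

Items with dot before 'a', with the dot advanced:
  [X → . a] → [X → a .]
Closure adds nothing (no advanced item has the dot before a non-terminal).

GOTO = { [X → a .] }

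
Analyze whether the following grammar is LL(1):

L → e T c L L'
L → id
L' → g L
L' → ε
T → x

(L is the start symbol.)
No. Predict set conflict for L': { 'g' }

A grammar is LL(1) if for each non-terminal N with multiple productions, the predict sets of those productions are pairwise disjoint, where PREDICT(N → α) = (FIRST(α) \ {ε}) ∪ (FOLLOW(N) if α ⇒* ε).

Relevant sets:
  FOLLOW(L') = { $, 'g' }

For L:
  PREDICT(L → e T c L L') = { 'e' }
  PREDICT(L → id) = { 'id' }
For L':
  PREDICT(L' → g L) = { 'g' }
  PREDICT(L' → ε) = { $, 'g' }
T has a single production, so nothing to check there.

Conflict found: Predict set conflict for L': { 'g' }
The grammar is NOT LL(1).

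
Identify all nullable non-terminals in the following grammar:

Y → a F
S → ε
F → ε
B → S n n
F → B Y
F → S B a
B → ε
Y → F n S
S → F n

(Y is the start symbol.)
{ 'B', 'F', 'S' }

ε-productions: S → ε, F → ε, B → ε
So S, F, B are immediately nullable.
No further non-terminal can be added: every production for the remaining non-terminals contains a terminal or a non-nullable non-terminal.
Nullable = { 'B', 'F', 'S' }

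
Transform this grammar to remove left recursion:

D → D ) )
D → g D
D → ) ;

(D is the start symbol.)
D → g D D'
D → ) ; D'
D' → ) ) D'
D' → ε

D is directly left-recursive. The standard transformation for
  A → A α₁ | ... | A α_m | β₁ | ... | β_n
is
  A  → β₁ A' | ... | β_n A'
  A' → α₁ A' | ... | α_m A' | ε

D → g D becomes D → g D D'
D → ) ; becomes D → ) ; D'
D → D ) ) becomes D' → ) ) D'
Add D' → ε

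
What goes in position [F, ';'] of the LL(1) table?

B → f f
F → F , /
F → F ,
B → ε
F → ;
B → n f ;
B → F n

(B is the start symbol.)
F → F , /, F → F ,, F → ;

To find M[F, ';'], we find productions for F where ';' is in the predict set (PREDICT(N → α) = (FIRST(α) \ {ε}) ∪ (FOLLOW(N) if α ⇒* ε)).

Relevant sets:
  FIRST(F) = { ';' }

F → F , /: PREDICT = { ';' }
  ';' is in predict set, so this production goes in M[F, ';']
F → F ,: PREDICT = { ';' }
  ';' is in predict set, so this production goes in M[F, ';']
F → ;: PREDICT = { ';' }
  ';' is in predict set, so this production goes in M[F, ';']

M[F, ';'] = F → F , /, F → F ,, F → ;  (a multiply-defined cell — the grammar is not LL(1))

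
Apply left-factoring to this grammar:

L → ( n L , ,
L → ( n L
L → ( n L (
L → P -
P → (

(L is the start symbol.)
Left-factoring transforms A → αβ₁ | αβ₂ into A → αA' and A' → β₁ | β₂
(α is the longest common prefix among the alternatives). Repeat until
no nonterminal has two alternatives with a common prefix.

Round 1: L has alternatives sharing prefix '( n L'. Introduce L': L → ( n L L'
  Add: L' → , ,
  Add: L' → ε
  Add: L' → (

No remaining common prefixes — done.

Resulting grammar:
L → ( n L L'
L' → , ,
L' → ε
L' → (
L → P -
P → (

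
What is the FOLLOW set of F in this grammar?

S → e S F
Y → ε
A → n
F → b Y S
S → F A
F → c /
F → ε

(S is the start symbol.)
{ $, 'b', 'c', 'n' }

In S → e S F: F is at the end, add FOLLOW(S)
In S → F A: F is followed by A, add FIRST(A) \ {ε} = { 'n' }

The FOLLOW sets referred to above (computed the same way, to a fixed point):
  FOLLOW(S) = { $, 'b', 'c', 'n' }

Taking the union: FOLLOW(F) = { $, 'b', 'c', 'n' }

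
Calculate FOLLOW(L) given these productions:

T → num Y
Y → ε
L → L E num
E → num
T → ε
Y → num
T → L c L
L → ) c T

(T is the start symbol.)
{ $, 'c', 'num' }

To compute FOLLOW(L), find every occurrence of L on a right-hand side N → α L β: add FIRST(β) \ {ε}, and if β is empty or nullable also add FOLLOW(N). Iterate to a fixed point.

In L → L E num: L is followed by E num, add FIRST(E num) \ {ε} = { 'num' }
In T → L c L: L is followed by c L, add FIRST(c L) \ {ε} = { 'c' }
In T → L c L: L is at the end, add FOLLOW(T)

The FOLLOW sets referred to above (computed the same way, to a fixed point):
  FOLLOW(T) = { $, 'c', 'num' }

Taking the union: FOLLOW(L) = { $, 'c', 'num' }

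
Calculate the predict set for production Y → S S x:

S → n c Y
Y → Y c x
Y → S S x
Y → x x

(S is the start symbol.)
{ 'n' }

PREDICT(Y → S S x) = (FIRST(RHS) \ {ε}) ∪ (FOLLOW(Y) if ε ∈ FIRST(RHS), i.e. RHS ⇒* ε)
FIRST(S) = { 'n' }
FIRST(S S x) = { 'n' }
ε ∉ FIRST(S S x), so FOLLOW(Y) is not added.
PREDICT(Y → S S x) = { 'n' }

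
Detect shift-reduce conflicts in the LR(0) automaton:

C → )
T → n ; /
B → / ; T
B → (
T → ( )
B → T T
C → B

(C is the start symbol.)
A shift-reduce conflict occurs when an LR(0) state has both:
  - a complete (reduce) item [A → α .] (dot at the end), and
  - a shift item [B → β . c γ] (dot before a terminal).

Augment with C' → C and build the canonical LR(0) collection (I0 = CLOSURE({[C' → . C]}), then GOTO on every symbol after a dot until no new states appear). It has 15 states:
  I0: { [B → . (], [B → . / ; T], [B → . T T], [C → . )], [C → . B], [C' → . C], [T → . ( )], [T → . n ; /] }  — shift
  I1: { [B → ( .], [T → ( . )] }  — shift, reduce
  I2: { [C → ) .] }  — reduce
  I3: { [B → / . ; T] }  — shift
  I4: { [C → B .] }  — reduce
  I5: { [C' → C .] }  — accept
  I6: { [B → T . T], [T → . ( )], [T → . n ; /] }  — shift
  I7: { [T → n . ; /] }  — shift
  I8: { [T → n ; . /] }  — shift
  I9: { [T → n ; / .] }  — reduce
  I10: { [T → ( . )] }  — shift
  I11: { [B → T T .] }  — reduce
  I12: { [T → ( ) .] }  — reduce
  I13: { [B → / ; . T], [T → . ( )], [T → . n ; /] }  — shift
  I14: { [B → / ; T .] }  — reduce

I1 contains reduce item [B → ( .] and shift item [T → ( . )] — shift-reduce conflict.

Answer: Yes — I1: [B → ( .] vs [T → ( . )]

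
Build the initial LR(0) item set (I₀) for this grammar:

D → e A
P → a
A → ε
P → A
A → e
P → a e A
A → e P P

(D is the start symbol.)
First, augment the grammar with D' → D
I₀ = CLOSURE({ [D' → . D] }):
  [D' → . D] has the dot before D: add [D → . e A]
No further items can be added.

I₀ = { [D → . e A], [D' → . D] }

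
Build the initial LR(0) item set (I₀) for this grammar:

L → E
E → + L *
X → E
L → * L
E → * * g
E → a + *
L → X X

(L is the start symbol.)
{ [E → . * * g], [E → . + L *], [E → . a + *], [L → . * L], [L → . E], [L → . X X], [L' → . L], [X → . E] }

First, augment the grammar with L' → L
I₀ = CLOSURE({ [L' → . L] }):
  [L' → . L] has the dot before L: add [L → . E], [L → . * L], [L → . X X]
  [L → . E] has the dot before E: add [E → . + L *], [E → . * * g], [E → . a + *]
  [L → . X X] has the dot before X: add [X → . E]
No further items can be added.

I₀ = { [E → . * * g], [E → . + L *], [E → . a + *], [L → . * L], [L → . E], [L → . X X], [L' → . L], [X → . E] }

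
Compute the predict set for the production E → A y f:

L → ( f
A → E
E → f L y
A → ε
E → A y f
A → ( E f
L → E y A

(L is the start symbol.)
{ '(', 'f', 'y' }

PREDICT(E → A y f) = (FIRST(RHS) \ {ε}) ∪ (FOLLOW(E) if ε ∈ FIRST(RHS), i.e. RHS ⇒* ε)
FIRST(A) = { '(', 'f', 'y', ε }
FIRST(A y f) = { '(', 'f', 'y' }
ε ∉ FIRST(A y f), so FOLLOW(E) is not added.
PREDICT(E → A y f) = { '(', 'f', 'y' }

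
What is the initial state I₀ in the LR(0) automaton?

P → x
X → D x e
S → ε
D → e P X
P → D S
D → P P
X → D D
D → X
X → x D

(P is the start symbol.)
First, augment the grammar with P' → P
I₀ = CLOSURE({ [P' → . P] }):
  [P' → . P] has the dot before P: add [P → . x], [P → . D S]
  [P → . D S] has the dot before D: add [D → . e P X], [D → . P P], [D → . X]
  [D → . X] has the dot before X: add [X → . D x e], [X → . D D], [X → . x D]
No further items can be added.

I₀ = { [D → . P P], [D → . X], [D → . e P X], [P → . D S], [P → . x], [P' → . P], [X → . D D], [X → . D x e], [X → . x D] }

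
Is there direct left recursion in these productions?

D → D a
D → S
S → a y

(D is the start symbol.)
Yes, D is left-recursive

Direct left recursion occurs when N → N α for some non-terminal N (the right-hand side begins with the left-hand side itself).

D → D a: LEFT RECURSIVE (starts with D)
D → S: starts with S
S → a y: starts with a

The grammar has direct left recursion on: D.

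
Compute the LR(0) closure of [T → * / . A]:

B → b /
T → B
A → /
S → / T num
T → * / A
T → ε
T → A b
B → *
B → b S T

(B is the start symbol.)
{ [A → . /], [T → * / . A] }

To compute CLOSURE, for each item [A → α.Bβ] where B is a non-terminal, add [B → .γ] for all productions B → γ; repeat for the newly added items until nothing changes.

Start with: [T → * / . A]
  [T → * / . A] has the dot before A: add [A → . /]
No further items can be added.

CLOSURE = { [A → . /], [T → * / . A] }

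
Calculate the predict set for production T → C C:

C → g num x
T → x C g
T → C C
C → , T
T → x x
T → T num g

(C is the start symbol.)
PREDICT(T → C C) = (FIRST(RHS) \ {ε}) ∪ (FOLLOW(T) if ε ∈ FIRST(RHS), i.e. RHS ⇒* ε)
FIRST(C) = { ',', 'g' }
FIRST(C C) = { ',', 'g' }
ε ∉ FIRST(C C), so FOLLOW(T) is not added.
PREDICT(T → C C) = { ',', 'g' }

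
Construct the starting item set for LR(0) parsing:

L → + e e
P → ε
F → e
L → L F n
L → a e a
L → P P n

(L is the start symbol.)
First, augment the grammar with L' → L
I₀ = CLOSURE({ [L' → . L] }):
  [L' → . L] has the dot before L: add [L → . + e e], [L → . L F n], [L → . a e a], [L → . P P n]
  [L → . P P n] has the dot before P: add [P → .]
No further items can be added.

I₀ = { [L → . + e e], [L → . L F n], [L → . P P n], [L → . a e a], [L' → . L], [P → .] }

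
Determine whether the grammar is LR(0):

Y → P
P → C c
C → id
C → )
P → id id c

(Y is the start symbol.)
No. Shift-reduce conflict between [C → id .] and [P → id . id c]

Augment with Y' → Y and build the canonical LR(0) collection (I0 = CLOSURE({[Y' → . Y]}), then GOTO on every symbol after a dot until no new states appear). It has 9 states:
  I0: { [C → . )], [C → . id], [P → . C c], [P → . id id c], [Y → . P], [Y' → . Y] }  — shift
  I1: { [C → ) .] }  — reduce
  I2: { [P → C . c] }  — shift
  I3: { [Y → P .] }  — reduce
  I4: { [Y' → Y .] }  — accept
  I5: { [C → id .], [P → id . id c] }  — shift, reduce
  I6: { [P → id id . c] }  — shift
  I7: { [P → id id c .] }  — reduce
  I8: { [P → C c .] }  — reduce

Conflict in state I5:
  Shift-reduce conflict between [C → id .] and [P → id . id c]
So the grammar is NOT LR(0).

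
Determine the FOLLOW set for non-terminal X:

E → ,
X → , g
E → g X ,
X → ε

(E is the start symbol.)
To compute FOLLOW(X), find every occurrence of X on a right-hand side N → α X β: add FIRST(β) \ {ε}, and if β is empty or nullable also add FOLLOW(N). Iterate to a fixed point.

In E → g X ,: X is followed by ',', add FIRST(',') \ {ε} = { ',' }

Taking the union: FOLLOW(X) = { ',' }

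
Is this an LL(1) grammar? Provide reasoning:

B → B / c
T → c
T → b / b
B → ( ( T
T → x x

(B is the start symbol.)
Relevant sets:
  FIRST(B) = { '(' }

For B:
  PREDICT(B → B '/' c) = { '(' }
  PREDICT(B → '(' '(' T) = { '(' }
For T:
  PREDICT(T → c) = { 'c' }
  PREDICT(T → b '/' b) = { 'b' }
  PREDICT(T → x x) = { 'x' }

Conflict found: Predict set conflict for B: { '(' }
The grammar is NOT LL(1).

Answer: No. Predict set conflict for B: { '(' }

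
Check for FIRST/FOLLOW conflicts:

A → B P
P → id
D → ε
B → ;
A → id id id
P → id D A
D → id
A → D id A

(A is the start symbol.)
Yes. D → id with FOLLOW(D) on { 'id' }

A FIRST/FOLLOW conflict occurs when a non-terminal N has a nullable alternative N → β (β ⇒* ε) and another alternative N → α with FIRST(α) ∩ FOLLOW(N) ≠ ∅: on such a lookahead the parser cannot decide between expanding α and letting N vanish via β.

Nullable non-terminals: D.

D: nullable alternative(s) D → ε; FOLLOW(D) = { ';', 'id' }
  D → ε: FIRST \ {ε} = { } — this is the only nullable alternative, skip
  D → id: FIRST \ {ε} = { 'id' } — overlaps FOLLOW(D) on { 'id' }: CONFLICT

A, B, P have no nullable alternative, so no FIRST/FOLLOW check is needed there.

So the grammar has 1 FIRST/FOLLOW conflict (marked CONFLICT above).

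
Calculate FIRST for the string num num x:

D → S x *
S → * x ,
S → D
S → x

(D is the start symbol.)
{ 'num' }

To compute FIRST(num num x), process the symbols left to right:
Symbol num is a terminal. Add 'num' and stop.
FIRST(num num x) = { 'num' }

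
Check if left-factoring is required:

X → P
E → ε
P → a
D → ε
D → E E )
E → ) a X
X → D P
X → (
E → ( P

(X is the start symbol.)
Left-factoring is needed when two productions for the same non-terminal
share a common prefix on the right-hand side.

Productions for X:
  X → P
  X → D P
  X → (
Productions for E:
  E → ε
  E → ) a X
  E → ( P
Productions for D:
  D → ε
  D → E E )

No common prefixes found.

Answer: No, left-factoring is not needed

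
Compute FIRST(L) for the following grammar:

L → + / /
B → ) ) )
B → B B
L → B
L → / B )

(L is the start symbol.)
{ ')', '+', '/' }

To compute FIRST(L), examine every production with L on the left-hand side, reading each right-hand side left to right until a non-nullable symbol is reached.

FIRST sets of the other non-terminals involved (by the same procedure, iterated to a fixed point):
  FIRST(B) = { ')' }

From L → + / /:
  - '+' is a terminal: add '+' and stop
From L → B:
  - B is a non-terminal: add FIRST(B) \ {ε} = { ')' }
    B is not nullable, so stop
From L → / B ):
  - '/' is a terminal: add '/' and stop

Collecting: FIRST(L) = { ')', '+', '/' }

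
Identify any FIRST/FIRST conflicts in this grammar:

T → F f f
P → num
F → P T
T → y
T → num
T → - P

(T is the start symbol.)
A FIRST/FIRST conflict occurs when two productions N → α and N → β for the same non-terminal have FIRST(α) ∩ FIRST(β) ≠ ∅ (with ε ∈ FIRST of a nullable right-hand side, so two nullable alternatives also conflict).

FIRST sets of the non-terminals at (or reachable through a nullable prefix from) the front of some alternative:
  FIRST(F) = { 'num' }

Productions for T:
  T → F f f: FIRST = { 'num' }
  T → y: FIRST = { 'y' }
  T → num: FIRST = { 'num' }
  T → - P: FIRST = { '-' }
P, F have only one production, so no FIRST/FIRST conflict is possible there.

Conflict for T: T → F f f and T → num
  Overlap: { 'num' }

Answer: Yes. T → F f f / T → num on { 'num' }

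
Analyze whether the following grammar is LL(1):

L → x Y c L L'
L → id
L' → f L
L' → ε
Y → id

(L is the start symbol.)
No. Predict set conflict for L': { 'f' }

Relevant sets:
  FOLLOW(L') = { $, 'f' }

For L:
  PREDICT(L → x Y c L L') = { 'x' }
  PREDICT(L → id) = { 'id' }
For L':
  PREDICT(L' → f L) = { 'f' }
  PREDICT(L' → ε) = { $, 'f' }
Y has a single production, so nothing to check there.

Conflict found: Predict set conflict for L': { 'f' }
The grammar is NOT LL(1).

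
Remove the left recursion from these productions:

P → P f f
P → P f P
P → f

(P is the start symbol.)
P is directly left-recursive. The standard transformation for
  A → A α₁ | ... | A α_m | β₁ | ... | β_n
is
  A  → β₁ A' | ... | β_n A'
  A' → α₁ A' | ... | α_m A' | ε

P → f becomes P → f P'
P → P f f becomes P' → f f P'
P → P f P becomes P' → f P P'
Add P' → ε

Resulting grammar:
P → f P'
P' → f f P'
P' → f P P'
P' → ε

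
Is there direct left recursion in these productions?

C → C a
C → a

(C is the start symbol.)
Yes, C is left-recursive

Direct left recursion occurs when N → N α for some non-terminal N (the right-hand side begins with the left-hand side itself).

C → C a: LEFT RECURSIVE (starts with C)
C → a: starts with a

The grammar has direct left recursion on: C.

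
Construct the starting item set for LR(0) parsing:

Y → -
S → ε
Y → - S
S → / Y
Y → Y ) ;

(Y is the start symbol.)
{ [Y → . - S], [Y → . -], [Y → . Y ) ;], [Y' → . Y] }

First, augment the grammar with Y' → Y
I₀ = CLOSURE({ [Y' → . Y] }):
  [Y' → . Y] has the dot before Y: add [Y → . -], [Y → . - S], [Y → . Y ) ;]
No further items can be added.

I₀ = { [Y → . - S], [Y → . -], [Y → . Y ) ;], [Y' → . Y] }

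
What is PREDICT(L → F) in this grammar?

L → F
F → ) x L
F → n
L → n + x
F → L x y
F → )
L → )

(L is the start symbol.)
{ ')', 'n' }

PREDICT(L → F) = (FIRST(RHS) \ {ε}) ∪ (FOLLOW(L) if ε ∈ FIRST(RHS), i.e. RHS ⇒* ε)
FIRST(F) = { ')', 'n' }
FIRST(F) = { ')', 'n' }
ε ∉ FIRST(F), so FOLLOW(L) is not added.
PREDICT(L → F) = { ')', 'n' }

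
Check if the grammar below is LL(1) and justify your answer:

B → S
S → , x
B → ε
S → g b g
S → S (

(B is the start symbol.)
A grammar is LL(1) if for each non-terminal N with multiple productions, the predict sets of those productions are pairwise disjoint, where PREDICT(N → α) = (FIRST(α) \ {ε}) ∪ (FOLLOW(N) if α ⇒* ε).

Relevant sets:
  FIRST(S) = { ',', 'g' }
  FOLLOW(B) = { $ }

For B:
  PREDICT(B → S) = { ',', 'g' }
  PREDICT(B → ε) = { $ }
For S:
  PREDICT(S → ',' x) = { ',' }
  PREDICT(S → g b g) = { 'g' }
  PREDICT(S → S '(') = { ',', 'g' }

Conflict found: Predict set conflict for S: { ',' }
The grammar is NOT LL(1).

Answer: No. Predict set conflict for S: { ',' }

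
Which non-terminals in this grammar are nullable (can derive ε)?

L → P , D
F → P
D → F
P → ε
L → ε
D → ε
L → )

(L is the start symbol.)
{ 'D', 'F', 'L', 'P' }

ε-productions: P → ε, L → ε, D → ε
So P, L, D are immediately nullable.
F → P: every symbol on the right is nullable, so F is nullable too.
Every non-terminal is now nullable.
Nullable = { 'D', 'F', 'L', 'P' }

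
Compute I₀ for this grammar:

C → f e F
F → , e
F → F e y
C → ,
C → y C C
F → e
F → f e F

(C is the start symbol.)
{ [C → . ,], [C → . f e F], [C → . y C C], [C' → . C] }

First, augment the grammar with C' → C
I₀ = CLOSURE({ [C' → . C] }):
  [C' → . C] has the dot before C: add [C → . f e F], [C → . ,], [C → . y C C]
No further items can be added.

I₀ = { [C → . ,], [C → . f e F], [C → . y C C], [C' → . C] }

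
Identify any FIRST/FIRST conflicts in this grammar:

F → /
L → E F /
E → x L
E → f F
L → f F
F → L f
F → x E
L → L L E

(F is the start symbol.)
Yes. F → L f / F → x E on { 'x' }; L → E F '/' / L → f F on { 'f' }; L → E F '/' / L → L L E on { 'f', 'x' }; L → f F / L → L L E on { 'f' }

FIRST sets of the non-terminals at (or reachable through a nullable prefix from) the front of some alternative:
  FIRST(L) = { 'f', 'x' }
  FIRST(E) = { 'f', 'x' }

Productions for F:
  F → /: FIRST = { '/' }
  F → L f: FIRST = { 'f', 'x' }
  F → x E: FIRST = { 'x' }
Productions for L:
  L → E F /: FIRST = { 'f', 'x' }
  L → f F: FIRST = { 'f' }
  L → L L E: FIRST = { 'f', 'x' }
Productions for E:
  E → x L: FIRST = { 'x' }
  E → f F: FIRST = { 'f' }

Conflict for F: F → L f and F → x E
  Overlap: { 'x' }
Conflict for L: L → E F / and L → f F
  Overlap: { 'f' }
Conflict for L: L → E F / and L → L L E
  Overlap: { 'f', 'x' }
Conflict for L: L → f F and L → L L E
  Overlap: { 'f' }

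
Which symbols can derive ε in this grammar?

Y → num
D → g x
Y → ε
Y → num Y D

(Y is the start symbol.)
ε-productions: Y → ε
So Y is immediately nullable.
No further non-terminal can be added: every production for the remaining non-terminals contains a terminal or a non-nullable non-terminal.
Nullable = { 'Y' }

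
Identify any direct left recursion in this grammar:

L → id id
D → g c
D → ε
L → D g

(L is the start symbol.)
No direct left recursion

Direct left recursion occurs when N → N α for some non-terminal N (the right-hand side begins with the left-hand side itself).

L → id id: starts with id
D → g c: starts with g
D → ε: starts with ε
L → D g: starts with D

No direct left recursion found.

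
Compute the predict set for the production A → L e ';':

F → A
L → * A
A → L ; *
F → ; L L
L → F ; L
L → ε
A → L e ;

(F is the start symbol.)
PREDICT(A → L e ';') = (FIRST(RHS) \ {ε}) ∪ (FOLLOW(A) if ε ∈ FIRST(RHS), i.e. RHS ⇒* ε)
FIRST(L) = { '*', ';', 'e', ε }
FIRST(L e ';') = { '*', ';', 'e' }
ε ∉ FIRST(L e ';'), so FOLLOW(A) is not added.
PREDICT(A → L e ';') = { '*', ';', 'e' }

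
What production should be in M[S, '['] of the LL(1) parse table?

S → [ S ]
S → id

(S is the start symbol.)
To find M[S, '['], we find productions for S where '[' is in the predict set (PREDICT(N → α) = (FIRST(α) \ {ε}) ∪ (FOLLOW(N) if α ⇒* ε)).

S → [ S ]: PREDICT = { '[' }
  '[' is in predict set, so this production goes in M[S, '[']
S → id: PREDICT = { 'id' }

M[S, '['] = S → [ S ]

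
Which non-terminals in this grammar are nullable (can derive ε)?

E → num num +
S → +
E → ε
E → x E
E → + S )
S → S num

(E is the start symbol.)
A non-terminal is nullable if it can derive ε (the empty string): either it has an ε-production, or it has a production whose right-hand side consists entirely of nullable non-terminals.

ε-productions: E → ε
So E is immediately nullable.
No further non-terminal can be added: every production for the remaining non-terminals contains a terminal or a non-nullable non-terminal.
Nullable = { 'E' }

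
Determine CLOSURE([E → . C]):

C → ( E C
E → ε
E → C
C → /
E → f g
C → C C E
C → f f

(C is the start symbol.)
To compute CLOSURE, for each item [A → α.Bβ] where B is a non-terminal, add [B → .γ] for all productions B → γ; repeat for the newly added items until nothing changes.

Start with: [E → . C]
  [E → . C] has the dot before C: add [C → . ( E C], [C → . /], [C → . C C E], [C → . f f]
No further items can be added.

CLOSURE = { [C → . ( E C], [C → . /], [C → . C C E], [C → . f f], [E → . C] }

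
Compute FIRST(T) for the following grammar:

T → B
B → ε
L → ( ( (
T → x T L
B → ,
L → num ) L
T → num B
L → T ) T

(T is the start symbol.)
FIRST sets of the other non-terminals involved (by the same procedure, iterated to a fixed point):
  FIRST(B) = { ',', ε }

From T → B:
  - B is a non-terminal: add FIRST(B) \ {ε} = { ',' }
    B is nullable and nothing follows, so the whole right-hand side can vanish: ε ∈ FIRST(T)
From T → x T L:
  - x is a terminal: add 'x' and stop
From T → num B:
  - num is a terminal: add 'num' and stop

Collecting: FIRST(T) = { ',', 'num', 'x', ε }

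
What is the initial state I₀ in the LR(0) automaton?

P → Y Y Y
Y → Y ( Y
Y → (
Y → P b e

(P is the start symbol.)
{ [P → . Y Y Y], [P' → . P], [Y → . (], [Y → . P b e], [Y → . Y ( Y] }

First, augment the grammar with P' → P
I₀ = CLOSURE({ [P' → . P] }):
  [P' → . P] has the dot before P: add [P → . Y Y Y]
  [P → . Y Y Y] has the dot before Y: add [Y → . Y ( Y], [Y → . (], [Y → . P b e]
No further items can be added.

I₀ = { [P → . Y Y Y], [P' → . P], [Y → . (], [Y → . P b e], [Y → . Y ( Y] }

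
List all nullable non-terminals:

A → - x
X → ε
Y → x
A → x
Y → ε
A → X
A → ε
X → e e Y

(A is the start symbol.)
{ 'A', 'X', 'Y' }

A non-terminal is nullable if it can derive ε (the empty string): either it has an ε-production, or it has a production whose right-hand side consists entirely of nullable non-terminals.

ε-productions: X → ε, Y → ε, A → ε
So X, Y, A are immediately nullable.
Every non-terminal is now nullable.
Nullable = { 'A', 'X', 'Y' }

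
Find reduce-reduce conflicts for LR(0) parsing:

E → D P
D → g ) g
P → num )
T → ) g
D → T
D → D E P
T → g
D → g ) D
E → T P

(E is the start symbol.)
A reduce-reduce conflict occurs when an LR(0) state has two complete items [A → α .] and [B → β .] — both call for a reduction, and with no lookahead the parser cannot choose between them.

Augment with E' → E and build the canonical LR(0) collection (I0 = CLOSURE({[E' → . E]}), then GOTO on every symbol after a dot until no new states appear). It has 17 states:
  I0: { [D → . D E P], [D → . T], [D → . g ) D], [D → . g ) g], [E → . D P], [E → . T P], [E' → . E], [T → . ) g], [T → . g] }  — shift
  I1: { [T → ) . g] }  — shift
  I2: { [D → . D E P], [D → . T], [D → . g ) D], [D → . g ) g], [D → D . E P], [E → . D P], [E → . T P], [E → D . P], [P → . num )], [T → . ) g], [T → . g] }  — shift
  I3: { [E' → E .] }  — accept
  I4: { [D → T .], [E → T . P], [P → . num )] }  — shift, reduce
  I5: { [D → g . ) D], [D → g . ) g], [T → g .] }  — shift, reduce
  I6: { [D → . D E P], [D → . T], [D → . g ) D], [D → . g ) g], [D → g ) . D], [D → g ) . g], [T → . ) g], [T → . g] }  — shift
  I7: { [D → . D E P], [D → . T], [D → . g ) D], [D → . g ) g], [D → D . E P], [D → g ) D .], [E → . D P], [E → . T P], [T → . ) g], [T → . g] }  — shift, reduce
  I8: { [D → T .] }  — reduce
  I9: { [D → g ) g .], [D → g . ) D], [D → g . ) g], [T → g .] }  — shift, 2 reduces
  I10: { [D → D E . P], [P → . num )] }  — shift
  I11: { [D → D E P .] }  — reduce
  I12: { [P → num . )] }  — shift
  I13: { [P → num ) .] }  — reduce
  I14: { [E → T P .] }  — reduce
  I15: { [E → D P .] }  — reduce
  I16: { [T → ) g .] }  — reduce

I9 contains complete items [D → g ) g .], [T → g .] — reduce-reduce conflict.

Answer: Yes — I9: [D → g ) g .] vs [T → g .]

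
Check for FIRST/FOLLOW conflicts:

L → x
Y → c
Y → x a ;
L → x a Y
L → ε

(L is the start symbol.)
A FIRST/FOLLOW conflict occurs when a non-terminal N has a nullable alternative N → β (β ⇒* ε) and another alternative N → α with FIRST(α) ∩ FOLLOW(N) ≠ ∅: on such a lookahead the parser cannot decide between expanding α and letting N vanish via β.

Nullable non-terminals: L.

L: nullable alternative(s) L → ε; FOLLOW(L) = { $ }
  L → x: FIRST \ {ε} = { 'x' } — disjoint from FOLLOW(L)
  L → x a Y: FIRST \ {ε} = { 'x' } — disjoint from FOLLOW(L)
  L → ε: FIRST \ {ε} = { } — this is the only nullable alternative, skip

Y has no nullable alternative, so no FIRST/FOLLOW check is needed there.

No FIRST/FOLLOW conflicts found.

Answer: No FIRST/FOLLOW conflicts.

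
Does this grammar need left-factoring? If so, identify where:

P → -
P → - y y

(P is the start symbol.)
Yes, P has productions with common prefix '-'

Left-factoring is needed when two productions for the same non-terminal
share a common prefix on the right-hand side.

Productions for P:
  P → -
  P → - y y

Found common prefix '-' in productions for P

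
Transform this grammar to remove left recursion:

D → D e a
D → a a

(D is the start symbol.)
D → a a D'
D' → e a D'
D' → ε

D is directly left-recursive. The standard transformation for
  A → A α₁ | ... | A α_m | β₁ | ... | β_n
is
  A  → β₁ A' | ... | β_n A'
  A' → α₁ A' | ... | α_m A' | ε

D → a a becomes D → a a D'
D → D e a becomes D' → e a D'
Add D' → ε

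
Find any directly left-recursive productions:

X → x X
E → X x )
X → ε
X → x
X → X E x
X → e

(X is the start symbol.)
Yes, X is left-recursive

Direct left recursion occurs when N → N α for some non-terminal N (the right-hand side begins with the left-hand side itself).

X → x X: starts with x
E → X x ): starts with X
X → ε: starts with ε
X → x: starts with x
X → X E x: LEFT RECURSIVE (starts with X)
X → e: starts with e

The grammar has direct left recursion on: X.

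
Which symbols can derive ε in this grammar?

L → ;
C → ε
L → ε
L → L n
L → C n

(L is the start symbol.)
{ 'C', 'L' }

ε-productions: C → ε, L → ε
So C, L are immediately nullable.
Every non-terminal is now nullable.
Nullable = { 'C', 'L' }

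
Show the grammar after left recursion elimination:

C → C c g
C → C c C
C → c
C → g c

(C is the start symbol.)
C → c C'
C → g c C'
C' → c g C'
C' → c C C'
C' → ε

C is directly left-recursive. The standard transformation for
  A → A α₁ | ... | A α_m | β₁ | ... | β_n
is
  A  → β₁ A' | ... | β_n A'
  A' → α₁ A' | ... | α_m A' | ε

C → c becomes C → c C'
C → g c becomes C → g c C'
C → C c g becomes C' → c g C'
C → C c C becomes C' → c C C'
Add C' → ε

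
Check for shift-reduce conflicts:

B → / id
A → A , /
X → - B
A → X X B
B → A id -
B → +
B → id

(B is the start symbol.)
No shift-reduce conflicts

A shift-reduce conflict occurs when an LR(0) state has both:
  - a complete (reduce) item [A → α .] (dot at the end), and
  - a shift item [B → β . c γ] (dot before a terminal).

Augment with B' → B and build the canonical LR(0) collection (I0 = CLOSURE({[B' → . B]}), then GOTO on every symbol after a dot until no new states appear). It has 16 states:
  I0: { [A → . A , /], [A → . X X B], [B → . +], [B → . / id], [B → . A id -], [B → . id], [B' → . B], [X → . - B] }  — shift
  I1: { [B → + .] }  — reduce
  I2: { [A → . A , /], [A → . X X B], [B → . +], [B → . / id], [B → . A id -], [B → . id], [X → - . B], [X → . - B] }  — shift
  I3: { [B → / . id] }  — shift
  I4: { [A → A . , /], [B → A . id -] }  — shift
  I5: { [B' → B .] }  — accept
  I6: { [A → X . X B], [X → . - B] }  — shift
  I7: { [B → id .] }  — reduce
  I8: { [A → . A , /], [A → . X X B], [A → X X . B], [B → . +], [B → . / id], [B → . A id -], [B → . id], [X → . - B] }  — shift
  I9: { [A → X X B .] }  — reduce
  I10: { [A → A , . /] }  — shift
  I11: { [B → A id . -] }  — shift
  I12: { [B → A id - .] }  — reduce
  I13: { [A → A , / .] }  — reduce
  I14: { [B → / id .] }  — reduce
  I15: { [X → - B .] }  — reduce

No state contains both a complete item and a shift item.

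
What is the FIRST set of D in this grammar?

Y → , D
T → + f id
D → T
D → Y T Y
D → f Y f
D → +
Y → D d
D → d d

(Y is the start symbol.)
To compute FIRST(D), examine every production with D on the left-hand side, reading each right-hand side left to right until a non-nullable symbol is reached.

FIRST sets of the other non-terminals involved (by the same procedure, iterated to a fixed point):
  FIRST(T) = { '+' }
  FIRST(Y) = { '+', ',', 'd', 'f' }

From D → T:
  - T is a non-terminal: add FIRST(T) \ {ε} = { '+' }
    T is not nullable, so stop
From D → Y T Y:
  - Y is a non-terminal: add FIRST(Y) \ {ε} = { '+', ',', 'd', 'f' }
    Y is not nullable, so stop
From D → f Y f:
  - f is a terminal: add 'f' and stop
From D → +:
  - '+' is a terminal: add '+' and stop
From D → d d:
  - d is a terminal: add 'd' and stop

Collecting: FIRST(D) = { '+', ',', 'd', 'f' }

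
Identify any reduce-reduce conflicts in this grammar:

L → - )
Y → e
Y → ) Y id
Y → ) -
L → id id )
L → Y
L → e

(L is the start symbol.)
A reduce-reduce conflict occurs when an LR(0) state has two complete items [A → α .] and [B → β .] — both call for a reduction, and with no lookahead the parser cannot choose between them.

Augment with L' → L and build the canonical LR(0) collection (I0 = CLOSURE({[L' → . L]}), then GOTO on every symbol after a dot until no new states appear). It has 14 states:
  I0: { [L → . - )], [L → . Y], [L → . e], [L → . id id )], [L' → . L], [Y → . ) -], [Y → . ) Y id], [Y → . e] }  — shift
  I1: { [Y → ) . -], [Y → ) . Y id], [Y → . ) -], [Y → . ) Y id], [Y → . e] }  — shift
  I2: { [L → - . )] }  — shift
  I3: { [L' → L .] }  — accept
  I4: { [L → Y .] }  — reduce
  I5: { [L → e .], [Y → e .] }  — 2 reduces
  I6: { [L → id . id )] }  — shift
  I7: { [L → id id . )] }  — shift
  I8: { [L → id id ) .] }  — reduce
  I9: { [L → - ) .] }  — reduce
  I10: { [Y → ) - .] }  — reduce
  I11: { [Y → ) Y . id] }  — shift
  I12: { [Y → e .] }  — reduce
  I13: { [Y → ) Y id .] }  — reduce

I5 contains complete items [L → e .], [Y → e .] — reduce-reduce conflict.

Answer: Yes — I5: [L → e .] vs [Y → e .]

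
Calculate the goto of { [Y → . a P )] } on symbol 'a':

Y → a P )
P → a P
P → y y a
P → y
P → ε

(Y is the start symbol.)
{ [P → . a P], [P → . y y a], [P → . y], [P → .], [Y → a . P )] }

GOTO(I, 'a') = CLOSURE({ [A → αX.β] : [A → α.Xβ] ∈ I, X = 'a' })

Items with dot before 'a', with the dot advanced:
  [Y → . a P )] → [Y → a . P )]
Closure of the advanced items:
  [Y → a . P )] has the dot before P: add [P → . a P], [P → . y y a], [P → . y], [P → .]

GOTO = { [P → . a P], [P → . y y a], [P → . y], [P → .], [Y → a . P )] }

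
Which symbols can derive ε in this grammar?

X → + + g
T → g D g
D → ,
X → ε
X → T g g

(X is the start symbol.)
A non-terminal is nullable if it can derive ε (the empty string): either it has an ε-production, or it has a production whose right-hand side consists entirely of nullable non-terminals.

ε-productions: X → ε
So X is immediately nullable.
No further non-terminal can be added: every production for the remaining non-terminals contains a terminal or a non-nullable non-terminal.
Nullable = { 'X' }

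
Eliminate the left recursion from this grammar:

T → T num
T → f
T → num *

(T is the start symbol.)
T is directly left-recursive. The standard transformation for
  A → A α₁ | ... | A α_m | β₁ | ... | β_n
is
  A  → β₁ A' | ... | β_n A'
  A' → α₁ A' | ... | α_m A' | ε

T → f becomes T → f T'
T → num * becomes T → num * T'
T → T num becomes T' → num T'
Add T' → ε

Resulting grammar:
T → f T'
T → num * T'
T' → num T'
T' → ε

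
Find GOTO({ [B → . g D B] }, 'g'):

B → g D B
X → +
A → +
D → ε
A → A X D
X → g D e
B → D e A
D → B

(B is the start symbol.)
GOTO(I, 'g') = CLOSURE({ [A → αX.β] : [A → α.Xβ] ∈ I, X = 'g' })

Items with dot before 'g', with the dot advanced:
  [B → . g D B] → [B → g . D B]
Closure of the advanced items:
  [B → g . D B] has the dot before D: add [D → .], [D → . B]
  [D → . B] has the dot before B: add [B → . g D B], [B → . D e A]

GOTO = { [B → . D e A], [B → . g D B], [B → g . D B], [D → . B], [D → .] }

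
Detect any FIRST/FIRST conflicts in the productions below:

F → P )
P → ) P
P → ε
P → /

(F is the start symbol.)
No FIRST/FIRST conflicts.

Productions for P:
  P → ) P: FIRST = { ')' }
  P → ε: FIRST = { ε }
  P → /: FIRST = { '/' }
F has only one production, so no FIRST/FIRST conflict is possible there.

All alternatives of each non-terminal have pairwise disjoint FIRST sets.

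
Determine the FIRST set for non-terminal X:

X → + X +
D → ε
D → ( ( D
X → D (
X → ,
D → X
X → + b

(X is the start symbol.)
To compute FIRST(X), examine every production with X on the left-hand side, reading each right-hand side left to right until a non-nullable symbol is reached.

FIRST sets of the other non-terminals involved (by the same procedure, iterated to a fixed point):
  FIRST(D) = { '(', '+', ',', ε }

From X → + X +:
  - '+' is a terminal: add '+' and stop
From X → D (:
  - D is a non-terminal: add FIRST(D) \ {ε} = { '(', '+', ',' }
    D is nullable, so continue to the next symbol
  - '(' is a terminal: add '(' and stop
From X → ,:
  - ',' is a terminal: add ',' and stop
From X → + b:
  - '+' is a terminal: add '+' and stop

Collecting: FIRST(X) = { '(', '+', ',' }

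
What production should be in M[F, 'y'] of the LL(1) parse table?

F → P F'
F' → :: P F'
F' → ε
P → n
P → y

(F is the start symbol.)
To find M[F, 'y'], we find productions for F where 'y' is in the predict set (PREDICT(N → α) = (FIRST(α) \ {ε}) ∪ (FOLLOW(N) if α ⇒* ε)).

Relevant sets:
  FIRST(P) = { 'n', 'y' }

F → P F': PREDICT = { 'n', 'y' }
  'y' is in predict set, so this production goes in M[F, 'y']

M[F, 'y'] = F → P F'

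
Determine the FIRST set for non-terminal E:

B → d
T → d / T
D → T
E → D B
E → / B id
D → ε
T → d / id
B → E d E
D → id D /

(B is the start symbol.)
FIRST sets of the other non-terminals involved (by the same procedure, iterated to a fixed point):
  FIRST(D) = { 'd', 'id', ε }
  FIRST(B) = { '/', 'd', 'id' }

From E → D B:
  - D is a non-terminal: add FIRST(D) \ {ε} = { 'd', 'id' }
    D is nullable, so continue to the next symbol
  - B is a non-terminal: add FIRST(B) \ {ε} = { '/', 'd', 'id' }
    B is not nullable, so stop
From E → / B id:
  - '/' is a terminal: add '/' and stop

Collecting: FIRST(E) = { '/', 'd', 'id' }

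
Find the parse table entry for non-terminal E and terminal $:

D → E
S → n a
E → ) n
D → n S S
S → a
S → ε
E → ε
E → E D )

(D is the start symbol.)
E → ε

To find M[E, $], we find productions for E where $ is in the predict set (PREDICT(N → α) = (FIRST(α) \ {ε}) ∪ (FOLLOW(N) if α ⇒* ε)).

Relevant sets:
  FIRST(E) = { ')', 'n', ε }
  FIRST(D) = { ')', 'n', ε }
  FOLLOW(E) = { $, ')', 'n' }

E → ) n: PREDICT = { ')' }
E → ε: PREDICT = { $, ')', 'n' }
  $ is in predict set, so this production goes in M[E, $]
E → E D ): PREDICT = { ')', 'n' }

M[E, $] = E → ε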